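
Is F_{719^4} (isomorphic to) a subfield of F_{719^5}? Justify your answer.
No: F_{719^4} is not a subfield of F_{719^5}

F_{p^m} embeds in F_{p^n} iff m | n. Here 4 ∤ 5 (since 5 = 1·4 + 1 with remainder 1 ≠ 0), so F_{719^4} is not a subfield of F_{719^5}. Equivalently: if it were, the tower law would give 4 = [F_{719^4}:F_719] dividing [F_{719^5}:F_719] = 5, contradiction.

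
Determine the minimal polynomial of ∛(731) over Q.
m_α(x) = x^3 - 731

α satisfies α^3 = 731, so x^3 - 731 annihilates α. By the rational root test, a rational root p/q (in lowest terms) of x^3 - 731 would satisfy p^3 = 731 q^3, forcing q = 1 and p^3 = 731; but 731 is not a perfect cube, contradiction. A monic cubic over Q with no rational root is irreducible (any nontrivial factorization would include a linear factor). Hence x^3 - 731 is the minimal polynomial of α, and in particular [Q(α):Q] = 3.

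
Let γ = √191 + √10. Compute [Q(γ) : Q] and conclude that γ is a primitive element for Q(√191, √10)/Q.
[Q(γ) : Q] = 4 (equivalently, Q(γ) = Q(√191, √10))

Obviously Q(γ) ⊆ Q(√191, √10), and [Q(√191, √10):Q] = 4 (since 191, 10 are distinct squarefree integers > 1 with 1910 not a perfect square). To show equality we compute the minimal polynomial of γ. From γ = √191 + √10: γ^2 = 191 + 2√(1910) + 10 = 201 + 2√(1910), so γ^2 - 201 = 2√(1910); squaring, (γ^2 - 201)^2 = 4·1910, i.e. γ^4 - 402γ^2 + 40401 - 7640 = 0, i.e. γ^4 - 402γ^2 + 32761 = 0. So γ is a root of x^4 - 402x^2 + 32761. This polynomial is irreducible over Q: it has no rational root (each ±√191 ± √10 is irrational), and any factorization into two quadratics over Q would force √(1910) ∈ Q (pairing opposite roots) or √191, √10 ∈ Q (other pairings), all impossible. Hence [Q(γ):Q] = 4 = [Q(√191, √10):Q], so Q(γ) = Q(√191, √10).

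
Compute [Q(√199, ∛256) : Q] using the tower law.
[Q(√199, ∛256) : Q] = 6

Let L = Q(√199, ∛256). Since Q(√199) ⊂ L and [Q(√199):Q] = 2, the tower law gives 2 | [L:Q]. Likewise Q(∛256) ⊂ L with [Q(∛256):Q] = 3 (because 256 is not a perfect cube), so 3 | [L:Q]. As gcd(2,3) = 1, [L:Q] is divisible by 6. Conversely L is generated over Q by √199 and ∛256, so [L:Q] ≤ 2·3 = 6. Therefore [Q(√199, ∛256) : Q] = 6.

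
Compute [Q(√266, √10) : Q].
[Q(√266, √10) : Q] = 4

[Q(√266):Q] = 2 (min poly x^2 - 266, irreducible since 266 is squarefree > 1). For the top step, suppose √10 ∈ Q(√266), say √10 = c + d√266 with c, d ∈ Q. Squaring: 10 = c^2 + 266d^2 + 2cd√266. Since √266 ∉ Q this forces 2cd = 0. If d = 0 then √10 = c ∈ Q, contradicting 10 squarefree > 1. If c = 0 then 10 = 266d^2, so 266·10 = (266d)^2 is a perfect square in Q — but 266·10 = 2660 is not a perfect square (since 266 and 10 are distinct squarefree integers). Contradiction. Hence √10 ∉ Q(√266), so x^2 - 10 stays irreducible over Q(√266) and [Q(√266, √10) : Q(√266)] = 2. By the tower law, [Q(√266, √10) : Q] = 2 · 2 = 4.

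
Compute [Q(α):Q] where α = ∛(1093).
[Q(α):Q] = 3

The minimal polynomial of α is x^3 - 1093, irreducible over Q since 1093 is not a perfect cube (so x^3 - 1093 has no rational root). Hence [Q(α):Q] = deg(m_α) = 3.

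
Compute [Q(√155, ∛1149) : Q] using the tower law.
[Q(√155, ∛1149) : Q] = 6

Let L = Q(√155, ∛1149). Since Q(√155) ⊂ L and [Q(√155):Q] = 2, the tower law gives 2 | [L:Q]. Likewise Q(∛1149) ⊂ L with [Q(∛1149):Q] = 3 (because 1149 is not a perfect cube), so 3 | [L:Q]. As gcd(2,3) = 1, [L:Q] is divisible by 6. Conversely L is generated over Q by √155 and ∛1149, so [L:Q] ≤ 2·3 = 6. Therefore [Q(√155, ∛1149) : Q] = 6.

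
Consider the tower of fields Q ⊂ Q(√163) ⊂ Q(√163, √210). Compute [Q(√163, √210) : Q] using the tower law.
[Q(√163, √210) : Q] = 4

[Q(√163):Q] = 2 (min poly x^2 - 163, irreducible since 163 is squarefree > 1). For the top step, suppose √210 ∈ Q(√163), say √210 = c + d√163 with c, d ∈ Q. Squaring: 210 = c^2 + 163d^2 + 2cd√163. Since √163 ∉ Q this forces 2cd = 0. If d = 0 then √210 = c ∈ Q, contradicting 210 squarefree > 1. If c = 0 then 210 = 163d^2, so 163·210 = (163d)^2 is a perfect square in Q — but 163·210 = 34230 is not a perfect square (since 163 and 210 are distinct squarefree integers). Contradiction. Hence √210 ∉ Q(√163), so x^2 - 210 stays irreducible over Q(√163) and [Q(√163, √210) : Q(√163)] = 2. By the tower law, [Q(√163, √210) : Q] = 2 · 2 = 4.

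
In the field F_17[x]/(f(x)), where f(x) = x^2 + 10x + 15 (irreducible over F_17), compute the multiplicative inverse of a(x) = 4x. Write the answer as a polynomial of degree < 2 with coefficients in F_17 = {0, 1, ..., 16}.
a(x)^(-1) ≡ 15x + 14 (mod f(x))

Since f is irreducible over F_17, F_17[x]/(f) is a field and a(x) ≠ 0 has an inverse. Apply the extended Euclidean algorithm to f(x) and a(x) in F_17[x]: f(x) = (13x + 11)·a(x) + (15). The last nonzero remainder is the constant 15 = gcd(f, a) in F_17. Back-substituting through the division chain expresses 15 = s(x)·a(x) + t(x)·f(x) with s(x) ≡ 4x + 6 (mod f), so (4x + 6)·a(x) ≡ 15 (mod f). Multiplying by 15^(-1) ≡ 8 in F_17 gives a(x)^(-1) ≡ 8·(4x + 6) ≡ 15x + 14 (mod f). Check: (4x)·(15x + 14) = 9x^2 + 5x ≡ 1 (mod x^2 + 10x + 15).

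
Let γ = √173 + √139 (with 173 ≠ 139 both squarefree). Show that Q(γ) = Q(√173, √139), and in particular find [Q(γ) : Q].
[Q(γ) : Q] = 4 (equivalently, Q(γ) = Q(√173, √139))

Obviously Q(γ) ⊆ Q(√173, √139), and [Q(√173, √139):Q] = 4 (since 173, 139 are distinct squarefree integers > 1 with 24047 not a perfect square). To show equality we compute the minimal polynomial of γ. From γ = √173 + √139: γ^2 = 173 + 2√(24047) + 139 = 312 + 2√(24047), so γ^2 - 312 = 2√(24047); squaring, (γ^2 - 312)^2 = 4·24047, i.e. γ^4 - 624γ^2 + 97344 - 96188 = 0, i.e. γ^4 - 624γ^2 + 1156 = 0. So γ is a root of x^4 - 624x^2 + 1156. This polynomial is irreducible over Q: it has no rational root (each ±√173 ± √139 is irrational), and any factorization into two quadratics over Q would force √(24047) ∈ Q (pairing opposite roots) or √173, √139 ∈ Q (other pairings), all impossible. Hence [Q(γ):Q] = 4 = [Q(√173, √139):Q], so Q(γ) = Q(√173, √139).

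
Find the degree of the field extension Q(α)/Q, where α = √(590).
[Q(α):Q] = 2

[Q(α):Q] equals the degree of the minimal polynomial of α. Here α^2 = 590 and x^2 - 590 is irreducible (d = 590 is squarefree, ≠ 1, hence not a square), so deg(m_α) = 2. Thus [Q(α):Q] = 2.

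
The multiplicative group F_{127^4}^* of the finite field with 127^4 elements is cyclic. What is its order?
|F_{127^4}^*| = 260144640

F_{127^4} has 127^4 = 260144641 elements; its multiplicative group consists of all nonzero elements, so |F_{127^4}^*| = 260144641 - 1 = 260144640. (It is cyclic since any finite subgroup of the multiplicative group of a field is cyclic.)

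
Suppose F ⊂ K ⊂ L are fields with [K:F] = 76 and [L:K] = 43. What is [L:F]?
[L:F] = 3268

The tower law says that for any tower of field extensions F ⊂ K ⊂ L with finite degrees, [L:F] = [L:K] · [K:F]. Here this gives [L:F] = 43 · 76 = 3268.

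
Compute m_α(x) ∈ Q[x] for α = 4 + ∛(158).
m_α(x) = x^3 - 12x^2 + 48x - 222

Set β = α - 4 = ∛(158), so β^3 = 158. Then (α - 4)^3 - 158 = 0, i.e. α is a root of g(x) = (x - 4)^3 - 158 = x^3 - 12x^2 + 48x - 222. Since g(x) = h(x - 4) where h(x) = x^3 - 158, and h is irreducible over Q (because 158 is not a perfect cube, so h has no rational root, and a monic cubic with no rational root is irreducible), g is also irreducible (irreducibility is preserved under the substitution x → x - 4). Hence m_α(x) = x^3 - 12x^2 + 48x - 222.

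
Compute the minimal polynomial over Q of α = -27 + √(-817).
m_α(x) = x^2 + 54x + 1546

From α + 27 = √(-817), squaring gives (α + 27)^2 = -817, i.e. α^2 + 54α + 729 = -817, so α^2 + 54α + 1546 = 0. The discriminant of x^2 + 54x + 1546 is (54)^2 - 4·(1546) = 2916 - 6184 = -3268, and 4·(-817) is not a perfect square in Q since -817 is squarefree and ≠ 1. Hence x^2 + 54x + 1546 is irreducible over Q and is the minimal polynomial of α.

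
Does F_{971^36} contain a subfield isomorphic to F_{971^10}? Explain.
No: F_{971^10} is not a subfield of F_{971^36}

F_{p^m} embeds in F_{p^n} iff m | n. Here 10 ∤ 36 (since 36 = 3·10 + 6 with remainder 6 ≠ 0), so F_{971^10} is not a subfield of F_{971^36}. Equivalently: if it were, the tower law would give 10 = [F_{971^10}:F_971] dividing [F_{971^36}:F_971] = 36, contradiction.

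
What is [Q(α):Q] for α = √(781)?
[Q(α):Q] = 2

[Q(α):Q] equals the degree of the minimal polynomial of α. Here α^2 = 781 and x^2 - 781 is irreducible (d = 781 is squarefree, ≠ 1, hence not a square), so deg(m_α) = 2. Thus [Q(α):Q] = 2.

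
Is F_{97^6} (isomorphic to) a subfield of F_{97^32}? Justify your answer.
No: F_{97^6} is not a subfield of F_{97^32}

F_{p^m} embeds in F_{p^n} iff m | n. Here 6 ∤ 32 (since 32 = 5·6 + 2 with remainder 2 ≠ 0), so F_{97^6} is not a subfield of F_{97^32}. Equivalently: if it were, the tower law would give 6 = [F_{97^6}:F_97] dividing [F_{97^32}:F_97] = 32, contradiction.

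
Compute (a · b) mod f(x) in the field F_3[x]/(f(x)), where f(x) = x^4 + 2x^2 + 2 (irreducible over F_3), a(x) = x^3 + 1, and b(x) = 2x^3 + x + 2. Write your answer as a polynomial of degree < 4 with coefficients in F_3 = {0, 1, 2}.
a · b ≡ x^3 + 2x^2 + x + 2 (mod f(x))

Multiply in F_3[x]: a(x)·b(x) = (x^3 + 1)·(2x^3 + x + 2) = 2x^6 + x^4 + x^3 + x + 2. This has degree ≥ 4, so divide by f(x) over F_3: 2x^6 + x^4 + x^3 + x + 2 = (2x^2)·(x^4 + 2x^2 + 2) + (x^3 + 2x^2 + x + 2). Hence a·b ≡ x^3 + 2x^2 + x + 2 (mod f). (F_3[x]/(f) is a field with 3^4 = 81 elements since f is irreducible of degree 4.)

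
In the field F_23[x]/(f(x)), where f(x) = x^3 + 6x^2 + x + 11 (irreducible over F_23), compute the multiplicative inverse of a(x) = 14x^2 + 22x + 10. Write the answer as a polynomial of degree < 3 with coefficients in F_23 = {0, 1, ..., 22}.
a(x)^(-1) ≡ 20x^2 (mod f(x))

Since f is irreducible over F_23, F_23[x]/(f) is a field and a(x) ≠ 0 has an inverse. Apply the extended Euclidean algorithm to f(x) and a(x) in F_23[x]: f(x) = (5x + 9)·a(x) + (6x + 13);  a(x) = (10x + 5)·(6x + 13) + (14). The last nonzero remainder is the constant 14 = gcd(f, a) in F_23. Back-substituting through the division chain expresses 14 = s(x)·a(x) + t(x)·f(x) with s(x) ≡ 4x^2 (mod f), so (4x^2)·a(x) ≡ 14 (mod f). Multiplying by 14^(-1) ≡ 5 in F_23 gives a(x)^(-1) ≡ 5·(4x^2) ≡ 20x^2 (mod f). Check: (14x^2 + 22x + 10)·(20x^2) = 4x^4 + 3x^3 + 16x^2 ≡ 1 (mod x^3 + 6x^2 + x + 11).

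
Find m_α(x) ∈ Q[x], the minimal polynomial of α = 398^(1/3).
m_α(x) = x^3 - 398

α satisfies α^3 = 398, so x^3 - 398 annihilates α. By the rational root test, a rational root p/q (in lowest terms) of x^3 - 398 would satisfy p^3 = 398 q^3, forcing q = 1 and p^3 = 398; but 398 is not a perfect cube, contradiction. A monic cubic over Q with no rational root is irreducible (any nontrivial factorization would include a linear factor). Hence x^3 - 398 is the minimal polynomial of α, and in particular [Q(α):Q] = 3.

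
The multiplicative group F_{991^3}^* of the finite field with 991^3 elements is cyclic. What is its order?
|F_{991^3}^*| = 973242270

F_{991^3} has 991^3 = 973242271 elements; its multiplicative group consists of all nonzero elements, so |F_{991^3}^*| = 973242271 - 1 = 973242270. (It is cyclic since any finite subgroup of the multiplicative group of a field is cyclic.)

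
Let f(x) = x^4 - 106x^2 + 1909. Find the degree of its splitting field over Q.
[K : Q] = 4

Solving the quadratic in x^2: x^2 = (106 ± √(106^2 - 4·1909))/2 = (106 ± √3600)/2 = (106 ± 60)/2, giving x^2 = 23 or x^2 = 83. So f(x) = (x^2 - 23)(x^2 - 83) and the roots of f are ±√23, ±√83. Hence the splitting field is K = Q(√23, √83). Since 23 and 83 are distinct squarefree integers > 1, their product 1909 is not a perfect square, so √83 ∉ Q(√23). By the tower law [K:Q] = [Q(√23,√83):Q(√23)] · [Q(√23):Q] = 2 · 2 = 4.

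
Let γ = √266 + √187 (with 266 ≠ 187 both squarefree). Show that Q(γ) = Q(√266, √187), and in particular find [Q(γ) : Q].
[Q(γ) : Q] = 4 (equivalently, Q(γ) = Q(√266, √187))

Obviously Q(γ) ⊆ Q(√266, √187), and [Q(√266, √187):Q] = 4 (since 266, 187 are distinct squarefree integers > 1 with 49742 not a perfect square). To show equality we compute the minimal polynomial of γ. From γ = √266 + √187: γ^2 = 266 + 2√(49742) + 187 = 453 + 2√(49742), so γ^2 - 453 = 2√(49742); squaring, (γ^2 - 453)^2 = 4·49742, i.e. γ^4 - 906γ^2 + 205209 - 198968 = 0, i.e. γ^4 - 906γ^2 + 6241 = 0. So γ is a root of x^4 - 906x^2 + 6241. This polynomial is irreducible over Q: it has no rational root (each ±√266 ± √187 is irrational), and any factorization into two quadratics over Q would force √(49742) ∈ Q (pairing opposite roots) or √266, √187 ∈ Q (other pairings), all impossible. Hence [Q(γ):Q] = 4 = [Q(√266, √187):Q], so Q(γ) = Q(√266, √187).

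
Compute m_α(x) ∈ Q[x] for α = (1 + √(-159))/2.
m_α(x) = x^2 - x + 40

From 2α - 1 = √(-159), squaring gives (2α - 1)^2 = -159, i.e. 4α^2 - 4α + 1 = -159, so α^2 - α + (1 + 159)/4 = 0. Since -159 ≡ 1 (mod 4), (1 + 159)/4 = 40 ∈ Z. The polynomial x^2 - x + 40 has discriminant 1 - 4·(40) = -159, which is not a perfect square in Q (d = -159 is squarefree and ≠ 1), so x^2 - x + 40 is irreducible over Q. It is the minimal polynomial of α.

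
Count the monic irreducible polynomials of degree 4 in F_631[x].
There are 39632945940 monic irreducible polynomials of degree 4 over F_631

Each element of F_{631^4} that lies in no proper subfield is a root of exactly one monic irreducible of degree 4 over F_631, and each such polynomial has 4 distinct roots in F_{631^4}. By Möbius inversion the count is N_631(4) = (1/4) Σ_{d|4} μ(4/d) · 631^d = (1/4)(μ(4)·631^1 + μ(2)·631^2 + μ(1)·631^4) = 158531783760/4 = 39632945940.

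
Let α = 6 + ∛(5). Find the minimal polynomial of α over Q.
m_α(x) = x^3 - 18x^2 + 108x - 221

Set β = α - 6 = ∛(5), so β^3 = 5. Then (α - 6)^3 - 5 = 0, i.e. α is a root of g(x) = (x - 6)^3 - 5 = x^3 - 18x^2 + 108x - 221. Since g(x) = h(x - 6) where h(x) = x^3 - 5, and h is irreducible over Q (because 5 is not a perfect cube, so h has no rational root, and a monic cubic with no rational root is irreducible), g is also irreducible (irreducibility is preserved under the substitution x → x - 6). Hence m_α(x) = x^3 - 18x^2 + 108x - 221.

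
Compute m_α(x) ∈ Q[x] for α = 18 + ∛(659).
m_α(x) = x^3 - 54x^2 + 972x - 6491

Set β = α - 18 = ∛(659), so β^3 = 659. Then (α - 18)^3 - 659 = 0, i.e. α is a root of g(x) = (x - 18)^3 - 659 = x^3 - 54x^2 + 972x - 6491. Since g(x) = h(x - 18) where h(x) = x^3 - 659, and h is irreducible over Q (because 659 is not a perfect cube, so h has no rational root, and a monic cubic with no rational root is irreducible), g is also irreducible (irreducibility is preserved under the substitution x → x - 18). Hence m_α(x) = x^3 - 54x^2 + 972x - 6491.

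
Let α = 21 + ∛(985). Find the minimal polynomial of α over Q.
m_α(x) = x^3 - 63x^2 + 1323x - 10246

Set β = α - 21 = ∛(985), so β^3 = 985. Then (α - 21)^3 - 985 = 0, i.e. α is a root of g(x) = (x - 21)^3 - 985 = x^3 - 63x^2 + 1323x - 10246. Since g(x) = h(x - 21) where h(x) = x^3 - 985, and h is irreducible over Q (because 985 is not a perfect cube, so h has no rational root, and a monic cubic with no rational root is irreducible), g is also irreducible (irreducibility is preserved under the substitution x → x - 21). Hence m_α(x) = x^3 - 63x^2 + 1323x - 10246.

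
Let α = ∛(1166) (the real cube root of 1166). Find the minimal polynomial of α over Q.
m_α(x) = x^3 - 1166

α satisfies α^3 = 1166, so x^3 - 1166 annihilates α. By the rational root test, a rational root p/q (in lowest terms) of x^3 - 1166 would satisfy p^3 = 1166 q^3, forcing q = 1 and p^3 = 1166; but 1166 is not a perfect cube, contradiction. A monic cubic over Q with no rational root is irreducible (any nontrivial factorization would include a linear factor). Hence x^3 - 1166 is the minimal polynomial of α, and in particular [Q(α):Q] = 3.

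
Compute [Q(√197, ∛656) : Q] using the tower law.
[Q(√197, ∛656) : Q] = 6

Let L = Q(√197, ∛656). Since Q(√197) ⊂ L and [Q(√197):Q] = 2, the tower law gives 2 | [L:Q]. Likewise Q(∛656) ⊂ L with [Q(∛656):Q] = 3 (because 656 is not a perfect cube), so 3 | [L:Q]. As gcd(2,3) = 1, [L:Q] is divisible by 6. Conversely L is generated over Q by √197 and ∛656, so [L:Q] ≤ 2·3 = 6. Therefore [Q(√197, ∛656) : Q] = 6.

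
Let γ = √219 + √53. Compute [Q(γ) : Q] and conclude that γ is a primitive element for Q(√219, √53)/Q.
[Q(γ) : Q] = 4 (equivalently, Q(γ) = Q(√219, √53))

Obviously Q(γ) ⊆ Q(√219, √53), and [Q(√219, √53):Q] = 4 (since 219, 53 are distinct squarefree integers > 1 with 11607 not a perfect square). To show equality we compute the minimal polynomial of γ. From γ = √219 + √53: γ^2 = 219 + 2√(11607) + 53 = 272 + 2√(11607), so γ^2 - 272 = 2√(11607); squaring, (γ^2 - 272)^2 = 4·11607, i.e. γ^4 - 544γ^2 + 73984 - 46428 = 0, i.e. γ^4 - 544γ^2 + 27556 = 0. So γ is a root of x^4 - 544x^2 + 27556. This polynomial is irreducible over Q: it has no rational root (each ±√219 ± √53 is irrational), and any factorization into two quadratics over Q would force √(11607) ∈ Q (pairing opposite roots) or √219, √53 ∈ Q (other pairings), all impossible. Hence [Q(γ):Q] = 4 = [Q(√219, √53):Q], so Q(γ) = Q(√219, √53).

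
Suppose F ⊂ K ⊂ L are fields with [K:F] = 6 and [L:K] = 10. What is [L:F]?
[L:F] = 60

The tower law says that for any tower of field extensions F ⊂ K ⊂ L with finite degrees, [L:F] = [L:K] · [K:F]. Here this gives [L:F] = 10 · 6 = 60.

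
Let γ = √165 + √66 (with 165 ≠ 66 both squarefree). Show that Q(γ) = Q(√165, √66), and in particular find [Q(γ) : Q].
[Q(γ) : Q] = 4 (equivalently, Q(γ) = Q(√165, √66))

Obviously Q(γ) ⊆ Q(√165, √66), and [Q(√165, √66):Q] = 4 (since 165, 66 are distinct squarefree integers > 1 with 10890 not a perfect square). To show equality we compute the minimal polynomial of γ. From γ = √165 + √66: γ^2 = 165 + 2√(10890) + 66 = 231 + 2√(10890), so γ^2 - 231 = 2√(10890); squaring, (γ^2 - 231)^2 = 4·10890, i.e. γ^4 - 462γ^2 + 53361 - 43560 = 0, i.e. γ^4 - 462γ^2 + 9801 = 0. So γ is a root of x^4 - 462x^2 + 9801. This polynomial is irreducible over Q: it has no rational root (each ±√165 ± √66 is irrational), and any factorization into two quadratics over Q would force √(10890) ∈ Q (pairing opposite roots) or √165, √66 ∈ Q (other pairings), all impossible. Hence [Q(γ):Q] = 4 = [Q(√165, √66):Q], so Q(γ) = Q(√165, √66).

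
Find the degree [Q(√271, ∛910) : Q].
[Q(√271, ∛910) : Q] = 6

Let L = Q(√271, ∛910). Since Q(√271) ⊂ L and [Q(√271):Q] = 2, the tower law gives 2 | [L:Q]. Likewise Q(∛910) ⊂ L with [Q(∛910):Q] = 3 (because 910 is not a perfect cube), so 3 | [L:Q]. As gcd(2,3) = 1, [L:Q] is divisible by 6. Conversely L is generated over Q by √271 and ∛910, so [L:Q] ≤ 2·3 = 6. Therefore [Q(√271, ∛910) : Q] = 6.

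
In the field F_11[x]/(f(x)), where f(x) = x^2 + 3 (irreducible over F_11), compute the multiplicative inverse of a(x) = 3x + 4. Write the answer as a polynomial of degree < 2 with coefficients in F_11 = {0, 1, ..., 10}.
a(x)^(-1) ≡ 3x + 7 (mod f(x))

Since f is irreducible over F_11, F_11[x]/(f) is a field and a(x) ≠ 0 has an inverse. Apply the extended Euclidean algorithm to f(x) and a(x) in F_11[x]: f(x) = (4x + 2)·a(x) + (6). The last nonzero remainder is the constant 6 = gcd(f, a) in F_11. Back-substituting through the division chain expresses 6 = s(x)·a(x) + t(x)·f(x) with s(x) ≡ 7x + 9 (mod f), so (7x + 9)·a(x) ≡ 6 (mod f). Multiplying by 6^(-1) ≡ 2 in F_11 gives a(x)^(-1) ≡ 2·(7x + 9) ≡ 3x + 7 (mod f). Check: (3x + 4)·(3x + 7) = 9x^2 + 6 ≡ 1 (mod x^2 + 3).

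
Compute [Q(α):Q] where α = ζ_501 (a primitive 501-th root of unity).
[Q(α):Q] = 332

The minimal polynomial of ζ_501 over Q is the 501-th cyclotomic polynomial Φ_501(x), which is irreducible over Q and has degree φ(501) = 332. Hence [Q(α):Q] = φ(501) = 332.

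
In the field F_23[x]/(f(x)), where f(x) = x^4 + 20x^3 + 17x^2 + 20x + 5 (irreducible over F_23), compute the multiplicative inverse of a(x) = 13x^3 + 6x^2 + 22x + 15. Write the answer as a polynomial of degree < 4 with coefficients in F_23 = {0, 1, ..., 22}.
a(x)^(-1) ≡ 22x^2 + 10x + 10 (mod f(x))

Since f is irreducible over F_23, F_23[x]/(f) is a field and a(x) ≠ 0 has an inverse. Apply the extended Euclidean algorithm to f(x) and a(x) in F_23[x]: f(x) = (16x + 3)·a(x) + (15x^2 + 13x + 6);  a(x) = (7x + 2)·(15x^2 + 13x + 6) + (3). The last nonzero remainder is the constant 3 = gcd(f, a) in F_23. Back-substituting through the division chain expresses 3 = s(x)·a(x) + t(x)·f(x) with s(x) ≡ 20x^2 + 7x + 7 (mod f), so (20x^2 + 7x + 7)·a(x) ≡ 3 (mod f). Multiplying by 3^(-1) ≡ 8 in F_23 gives a(x)^(-1) ≡ 8·(20x^2 + 7x + 7) ≡ 22x^2 + 10x + 10 (mod f). Check: (13x^3 + 6x^2 + 22x + 15)·(22x^2 + 10x + 10) = 10x^5 + 9x^4 + 7x^3 + 12x^2 + 2x + 12 ≡ 1 (mod x^4 + 20x^3 + 17x^2 + 20x + 5).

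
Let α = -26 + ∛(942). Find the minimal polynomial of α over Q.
m_α(x) = x^3 + 78x^2 + 2028x + 16634

Set β = α + 26 = ∛(942), so β^3 = 942. Then (α + 26)^3 - 942 = 0, i.e. α is a root of g(x) = (x + 26)^3 - 942 = x^3 + 78x^2 + 2028x + 16634. Since g(x) = h(x + 26) where h(x) = x^3 - 942, and h is irreducible over Q (because 942 is not a perfect cube, so h has no rational root, and a monic cubic with no rational root is irreducible), g is also irreducible (irreducibility is preserved under the substitution x → x + 26). Hence m_α(x) = x^3 + 78x^2 + 2028x + 16634.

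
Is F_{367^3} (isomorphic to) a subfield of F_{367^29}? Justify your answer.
No: F_{367^3} is not a subfield of F_{367^29}

F_{p^m} embeds in F_{p^n} iff m | n. Here 3 ∤ 29 (since 29 = 9·3 + 2 with remainder 2 ≠ 0), so F_{367^3} is not a subfield of F_{367^29}. Equivalently: if it were, the tower law would give 3 = [F_{367^3}:F_367] dividing [F_{367^29}:F_367] = 29, contradiction.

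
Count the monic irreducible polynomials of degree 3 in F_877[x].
There are 224841752 monic irreducible polynomials of degree 3 over F_877

Each element of F_{877^3} that lies in no proper subfield is a root of exactly one monic irreducible of degree 3 over F_877, and each such polynomial has 3 distinct roots in F_{877^3}. By Möbius inversion the count is N_877(3) = (1/3) Σ_{d|3} μ(3/d) · 877^d = (1/3)(μ(3)·877^1 + μ(1)·877^3) = 674525256/3 = 224841752.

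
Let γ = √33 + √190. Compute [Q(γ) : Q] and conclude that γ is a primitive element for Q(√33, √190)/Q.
[Q(γ) : Q] = 4 (equivalently, Q(γ) = Q(√33, √190))

Obviously Q(γ) ⊆ Q(√33, √190), and [Q(√33, √190):Q] = 4 (since 33, 190 are distinct squarefree integers > 1 with 6270 not a perfect square). To show equality we compute the minimal polynomial of γ. From γ = √33 + √190: γ^2 = 33 + 2√(6270) + 190 = 223 + 2√(6270), so γ^2 - 223 = 2√(6270); squaring, (γ^2 - 223)^2 = 4·6270, i.e. γ^4 - 446γ^2 + 49729 - 25080 = 0, i.e. γ^4 - 446γ^2 + 24649 = 0. So γ is a root of x^4 - 446x^2 + 24649. This polynomial is irreducible over Q: it has no rational root (each ±√33 ± √190 is irrational), and any factorization into two quadratics over Q would force √(6270) ∈ Q (pairing opposite roots) or √33, √190 ∈ Q (other pairings), all impossible. Hence [Q(γ):Q] = 4 = [Q(√33, √190):Q], so Q(γ) = Q(√33, √190).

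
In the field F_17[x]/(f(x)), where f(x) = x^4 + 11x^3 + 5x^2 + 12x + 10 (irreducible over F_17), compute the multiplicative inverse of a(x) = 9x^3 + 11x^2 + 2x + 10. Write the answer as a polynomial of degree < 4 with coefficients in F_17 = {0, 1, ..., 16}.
a(x)^(-1) ≡ 10x^3 + 13x^2 + 9 (mod f(x))

Since f is irreducible over F_17, F_17[x]/(f) is a field and a(x) ≠ 0 has an inverse. Apply the extended Euclidean algorithm to f(x) and a(x) in F_17[x]: f(x) = (2x + 12)·a(x) + (5x^2 + 2x + 9);  a(x) = (12x + 11)·(5x^2 + 2x + 9) + (8x + 13);  (5x^2 + 2x + 9) = (7x + 8)·(8x + 13) + (7). The last nonzero remainder is the constant 7 = gcd(f, a) in F_17. Back-substituting through the division chain expresses 7 = s(x)·a(x) + t(x)·f(x) with s(x) ≡ 2x^3 + 6x^2 + 12 (mod f), so (2x^3 + 6x^2 + 12)·a(x) ≡ 7 (mod f). Multiplying by 7^(-1) ≡ 5 in F_17 gives a(x)^(-1) ≡ 5·(2x^3 + 6x^2 + 12) ≡ 10x^3 + 13x^2 + 9 (mod f). Check: (9x^3 + 11x^2 + 2x + 10)·(10x^3 + 13x^2 + 9) = 5x^6 + 6x^5 + 10x^4 + 3x^3 + 8x^2 + x + 5 ≡ 1 (mod x^4 + 11x^3 + 5x^2 + 12x + 10).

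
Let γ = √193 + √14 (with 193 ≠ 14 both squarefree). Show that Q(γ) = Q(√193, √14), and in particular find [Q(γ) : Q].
[Q(γ) : Q] = 4 (equivalently, Q(γ) = Q(√193, √14))

Obviously Q(γ) ⊆ Q(√193, √14), and [Q(√193, √14):Q] = 4 (since 193, 14 are distinct squarefree integers > 1 with 2702 not a perfect square). To show equality we compute the minimal polynomial of γ. From γ = √193 + √14: γ^2 = 193 + 2√(2702) + 14 = 207 + 2√(2702), so γ^2 - 207 = 2√(2702); squaring, (γ^2 - 207)^2 = 4·2702, i.e. γ^4 - 414γ^2 + 42849 - 10808 = 0, i.e. γ^4 - 414γ^2 + 32041 = 0. So γ is a root of x^4 - 414x^2 + 32041. This polynomial is irreducible over Q: it has no rational root (each ±√193 ± √14 is irrational), and any factorization into two quadratics over Q would force √(2702) ∈ Q (pairing opposite roots) or √193, √14 ∈ Q (other pairings), all impossible. Hence [Q(γ):Q] = 4 = [Q(√193, √14):Q], so Q(γ) = Q(√193, √14).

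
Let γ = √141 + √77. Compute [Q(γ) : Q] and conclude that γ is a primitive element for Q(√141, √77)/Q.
[Q(γ) : Q] = 4 (equivalently, Q(γ) = Q(√141, √77))

Obviously Q(γ) ⊆ Q(√141, √77), and [Q(√141, √77):Q] = 4 (since 141, 77 are distinct squarefree integers > 1 with 10857 not a perfect square). To show equality we compute the minimal polynomial of γ. From γ = √141 + √77: γ^2 = 141 + 2√(10857) + 77 = 218 + 2√(10857), so γ^2 - 218 = 2√(10857); squaring, (γ^2 - 218)^2 = 4·10857, i.e. γ^4 - 436γ^2 + 47524 - 43428 = 0, i.e. γ^4 - 436γ^2 + 4096 = 0. So γ is a root of x^4 - 436x^2 + 4096. This polynomial is irreducible over Q: it has no rational root (each ±√141 ± √77 is irrational), and any factorization into two quadratics over Q would force √(10857) ∈ Q (pairing opposite roots) or √141, √77 ∈ Q (other pairings), all impossible. Hence [Q(γ):Q] = 4 = [Q(√141, √77):Q], so Q(γ) = Q(√141, √77).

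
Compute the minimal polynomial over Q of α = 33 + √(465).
m_α(x) = x^2 - 66x + 624

From α - 33 = √(465), squaring gives (α - 33)^2 = 465, i.e. α^2 - 66α + 1089 = 465, so α^2 - 66α + 624 = 0. The discriminant of x^2 - 66x + 624 is (-66)^2 - 4·(624) = 4356 - 2496 = 1860, and 4·(465) is not a perfect square in Q since 465 is squarefree and ≠ 1. Hence x^2 - 66x + 624 is irreducible over Q and is the minimal polynomial of α.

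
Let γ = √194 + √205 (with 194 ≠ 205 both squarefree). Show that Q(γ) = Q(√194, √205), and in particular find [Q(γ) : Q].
[Q(γ) : Q] = 4 (equivalently, Q(γ) = Q(√194, √205))

Obviously Q(γ) ⊆ Q(√194, √205), and [Q(√194, √205):Q] = 4 (since 194, 205 are distinct squarefree integers > 1 with 39770 not a perfect square). To show equality we compute the minimal polynomial of γ. From γ = √194 + √205: γ^2 = 194 + 2√(39770) + 205 = 399 + 2√(39770), so γ^2 - 399 = 2√(39770); squaring, (γ^2 - 399)^2 = 4·39770, i.e. γ^4 - 798γ^2 + 159201 - 159080 = 0, i.e. γ^4 - 798γ^2 + 121 = 0. So γ is a root of x^4 - 798x^2 + 121. This polynomial is irreducible over Q: it has no rational root (each ±√194 ± √205 is irrational), and any factorization into two quadratics over Q would force √(39770) ∈ Q (pairing opposite roots) or √194, √205 ∈ Q (other pairings), all impossible. Hence [Q(γ):Q] = 4 = [Q(√194, √205):Q], so Q(γ) = Q(√194, √205).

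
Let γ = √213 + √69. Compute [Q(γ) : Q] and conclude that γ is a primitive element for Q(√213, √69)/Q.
[Q(γ) : Q] = 4 (equivalently, Q(γ) = Q(√213, √69))

Obviously Q(γ) ⊆ Q(√213, √69), and [Q(√213, √69):Q] = 4 (since 213, 69 are distinct squarefree integers > 1 with 14697 not a perfect square). To show equality we compute the minimal polynomial of γ. From γ = √213 + √69: γ^2 = 213 + 2√(14697) + 69 = 282 + 2√(14697), so γ^2 - 282 = 2√(14697); squaring, (γ^2 - 282)^2 = 4·14697, i.e. γ^4 - 564γ^2 + 79524 - 58788 = 0, i.e. γ^4 - 564γ^2 + 20736 = 0. So γ is a root of x^4 - 564x^2 + 20736. This polynomial is irreducible over Q: it has no rational root (each ±√213 ± √69 is irrational), and any factorization into two quadratics over Q would force √(14697) ∈ Q (pairing opposite roots) or √213, √69 ∈ Q (other pairings), all impossible. Hence [Q(γ):Q] = 4 = [Q(√213, √69):Q], so Q(γ) = Q(√213, √69).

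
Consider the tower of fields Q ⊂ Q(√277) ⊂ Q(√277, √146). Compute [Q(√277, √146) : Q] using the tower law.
[Q(√277, √146) : Q] = 4

[Q(√277):Q] = 2 (min poly x^2 - 277, irreducible since 277 is squarefree > 1). For the top step, suppose √146 ∈ Q(√277), say √146 = c + d√277 with c, d ∈ Q. Squaring: 146 = c^2 + 277d^2 + 2cd√277. Since √277 ∉ Q this forces 2cd = 0. If d = 0 then √146 = c ∈ Q, contradicting 146 squarefree > 1. If c = 0 then 146 = 277d^2, so 277·146 = (277d)^2 is a perfect square in Q — but 277·146 = 40442 is not a perfect square (since 277 and 146 are distinct squarefree integers). Contradiction. Hence √146 ∉ Q(√277), so x^2 - 146 stays irreducible over Q(√277) and [Q(√277, √146) : Q(√277)] = 2. By the tower law, [Q(√277, √146) : Q] = 2 · 2 = 4.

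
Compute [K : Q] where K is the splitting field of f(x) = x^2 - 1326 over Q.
[K : Q] = 2

f(x) = x^2 - 1326 factors as (x - √1326)(x + √1326). The splitting field is K = Q(√1326). Since 1326 is squarefree and > 1, it is not a perfect square, so x^2 - 1326 is irreducible over Q and [Q(√1326) : Q] = 2. Hence [K : Q] = 2.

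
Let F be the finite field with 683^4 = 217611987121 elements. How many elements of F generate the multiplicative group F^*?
There are φ(217611987120) = 48364646400 primitive elements

F_q^* is cyclic of order q - 1 = 217611987120. A cyclic group of order m has exactly φ(m) generators. Here m = 217611987120 = 2^4 · 3^2 · 5 · 11 · 19 · 31 · 46649, so the number of primitive elements is φ(217611987120) = 48364646400.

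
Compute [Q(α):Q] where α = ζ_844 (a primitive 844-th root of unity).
[Q(α):Q] = 420

The minimal polynomial of ζ_844 over Q is the 844-th cyclotomic polynomial Φ_844(x), which is irreducible over Q and has degree φ(844) = 420. Hence [Q(α):Q] = φ(844) = 420.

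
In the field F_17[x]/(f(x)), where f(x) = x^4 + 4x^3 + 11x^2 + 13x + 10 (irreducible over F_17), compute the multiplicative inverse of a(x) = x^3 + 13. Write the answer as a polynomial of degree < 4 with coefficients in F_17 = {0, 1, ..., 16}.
a(x)^(-1) ≡ 15x^3 + 15x^2 + 16x + 3 (mod f(x))

Since f is irreducible over F_17, F_17[x]/(f) is a field and a(x) ≠ 0 has an inverse. Apply the extended Euclidean algorithm to f(x) and a(x) in F_17[x]: f(x) = (x + 4)·a(x) + (11x^2 + 9);  a(x) = (14x)·(11x^2 + 9) + (10x + 13);  (11x^2 + 9) = (13x + 12)·(10x + 13) + (6). The last nonzero remainder is the constant 6 = gcd(f, a) in F_17. Back-substituting through the division chain expresses 6 = s(x)·a(x) + t(x)·f(x) with s(x) ≡ 5x^3 + 5x^2 + 11x + 1 (mod f), so (5x^3 + 5x^2 + 11x + 1)·a(x) ≡ 6 (mod f). Multiplying by 6^(-1) ≡ 3 in F_17 gives a(x)^(-1) ≡ 3·(5x^3 + 5x^2 + 11x + 1) ≡ 15x^3 + 15x^2 + 16x + 3 (mod f). Check: (x^3 + 13)·(15x^3 + 15x^2 + 16x + 3) = 15x^6 + 15x^5 + 16x^4 + 11x^3 + 8x^2 + 4x + 5 ≡ 1 (mod x^4 + 4x^3 + 11x^2 + 13x + 10).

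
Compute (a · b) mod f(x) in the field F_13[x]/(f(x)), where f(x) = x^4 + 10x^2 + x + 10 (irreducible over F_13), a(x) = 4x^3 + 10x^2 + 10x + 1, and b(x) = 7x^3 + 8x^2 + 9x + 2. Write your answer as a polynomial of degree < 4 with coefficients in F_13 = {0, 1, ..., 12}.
a · b ≡ 8x^3 + 6 (mod f(x))

Multiply in F_13[x]: a(x)·b(x) = (4x^3 + 10x^2 + 10x + 1)·(7x^3 + 8x^2 + 9x + 2) = 2x^6 + 11x^5 + 4x^4 + 3x^3 + x^2 + 3x + 2. This has degree ≥ 4, so divide by f(x) over F_13: 2x^6 + 11x^5 + 4x^4 + 3x^3 + x^2 + 3x + 2 = (2x^2 + 11x + 10)·(x^4 + 10x^2 + x + 10) + (8x^3 + 6). Hence a·b ≡ 8x^3 + 6 (mod f). (F_13[x]/(f) is a field with 13^4 = 28561 elements since f is irreducible of degree 4.)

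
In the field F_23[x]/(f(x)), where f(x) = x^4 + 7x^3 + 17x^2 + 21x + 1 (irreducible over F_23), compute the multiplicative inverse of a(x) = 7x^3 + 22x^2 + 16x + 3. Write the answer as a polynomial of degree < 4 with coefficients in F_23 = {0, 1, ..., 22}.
a(x)^(-1) ≡ 19x^3 + 15x^2 + 6x + 10 (mod f(x))

Since f is irreducible over F_23, F_23[x]/(f) is a field and a(x) ≠ 0 has an inverse. Apply the extended Euclidean algorithm to f(x) and a(x) in F_23[x]: f(x) = (10x + 9)·a(x) + (4x^2 + 8x + 20);  a(x) = (19x + 2)·(4x^2 + 8x + 20) + (11x + 9);  (4x^2 + 8x + 20) = (15x + 1)·(11x + 9) + (11). The last nonzero remainder is the constant 11 = gcd(f, a) in F_23. Back-substituting through the division chain expresses 11 = s(x)·a(x) + t(x)·f(x) with s(x) ≡ 2x^3 + 4x^2 + 20x + 18 (mod f), so (2x^3 + 4x^2 + 20x + 18)·a(x) ≡ 11 (mod f). Multiplying by 11^(-1) ≡ 21 in F_23 gives a(x)^(-1) ≡ 21·(2x^3 + 4x^2 + 20x + 18) ≡ 19x^3 + 15x^2 + 6x + 10 (mod f). Check: (7x^3 + 22x^2 + 16x + 3)·(19x^3 + 15x^2 + 6x + 10) = 18x^6 + 17x^5 + 9x^4 + 16x^3 + 16x^2 + 17x + 7 ≡ 1 (mod x^4 + 7x^3 + 17x^2 + 21x + 1).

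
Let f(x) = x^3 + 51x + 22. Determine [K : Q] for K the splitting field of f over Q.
[K : Q] = 6

By the rational root test, any rational root of the monic integer polynomial f(x) = x^3 + 51x + 22 must be an integer dividing the constant term 22, i.e. one of ±{1, 2, 11, 22}. Evaluating: f(1) = 74, f(-1) = -30, f(2) = 132, f(-2) = -88, f(11) = 1914, f(-11) = -1870, f(22) = 11792, f(-22) = -11748; none is 0, so f has no rational root and is therefore irreducible over Q (a cubic with no linear factor over a field is irreducible). For an irreducible cubic, the Galois group is A_3 or S_3 according as the discriminant disc(f) = -4a^3 - 27b^2 = -4·(51)^3 - 27·(22)^2 = -543672 is or is not a square in Q. Here disc(f) = -543672 is not a perfect square in Q, so the Galois group of f over Q is not contained in A_3 and must be all of S_3. The splitting field has degree |S_3| = 6 over Q, so [K : Q] = 6.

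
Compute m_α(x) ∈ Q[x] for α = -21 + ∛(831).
m_α(x) = x^3 + 63x^2 + 1323x + 8430

Set β = α + 21 = ∛(831), so β^3 = 831. Then (α + 21)^3 - 831 = 0, i.e. α is a root of g(x) = (x + 21)^3 - 831 = x^3 + 63x^2 + 1323x + 8430. Since g(x) = h(x + 21) where h(x) = x^3 - 831, and h is irreducible over Q (because 831 is not a perfect cube, so h has no rational root, and a monic cubic with no rational root is irreducible), g is also irreducible (irreducibility is preserved under the substitution x → x + 21). Hence m_α(x) = x^3 + 63x^2 + 1323x + 8430.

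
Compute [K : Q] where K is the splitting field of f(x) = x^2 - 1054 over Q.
[K : Q] = 2

f(x) = x^2 - 1054 factors as (x - √1054)(x + √1054). The splitting field is K = Q(√1054). Since 1054 is squarefree and > 1, it is not a perfect square, so x^2 - 1054 is irreducible over Q and [Q(√1054) : Q] = 2. Hence [K : Q] = 2.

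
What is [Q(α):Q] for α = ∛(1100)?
[Q(α):Q] = 3

The minimal polynomial of α is x^3 - 1100, irreducible over Q since 1100 is not a perfect cube (so x^3 - 1100 has no rational root). Hence [Q(α):Q] = deg(m_α) = 3.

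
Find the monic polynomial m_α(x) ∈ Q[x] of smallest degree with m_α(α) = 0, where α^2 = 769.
m_α(x) = x^2 - 769

α satisfies α^2 - 769 = 0, so x^2 - 769 annihilates α. Since d = 769 is squarefree and ≠ 1, it is not a perfect square in Q, so x^2 - 769 has no rational root and is therefore irreducible over Q (a degree-2 polynomial over a field is irreducible iff it has no root). Hence m_α(x) = x^2 - 769.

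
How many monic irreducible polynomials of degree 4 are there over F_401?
There are 6464200200 monic irreducible polynomials of degree 4 over F_401

Each element of F_{401^4} that lies in no proper subfield is a root of exactly one monic irreducible of degree 4 over F_401, and each such polynomial has 4 distinct roots in F_{401^4}. By Möbius inversion the count is N_401(4) = (1/4) Σ_{d|4} μ(4/d) · 401^d = (1/4)(μ(4)·401^1 + μ(2)·401^2 + μ(1)·401^4) = 25856800800/4 = 6464200200.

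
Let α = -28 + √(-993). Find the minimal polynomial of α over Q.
m_α(x) = x^2 + 56x + 1777

From α + 28 = √(-993), squaring gives (α + 28)^2 = -993, i.e. α^2 + 56α + 784 = -993, so α^2 + 56α + 1777 = 0. The discriminant of x^2 + 56x + 1777 is (56)^2 - 4·(1777) = 3136 - 7108 = -3972, and 4·(-993) is not a perfect square in Q since -993 is squarefree and ≠ 1. Hence x^2 + 56x + 1777 is irreducible over Q and is the minimal polynomial of α.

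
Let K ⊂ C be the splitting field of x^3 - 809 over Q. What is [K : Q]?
[K : Q] = 6

The roots of x^3 - 809 are ∛809, ω∛809, ω^2∛809 where ω = e^(2πi/3) is a primitive cube root of unity, so K = Q(∛809, ω). Now [Q(∛809):Q] = 3 (since 809 is not a perfect cube, x^3 - 809 is irreducible) and [Q(ω):Q] = 2. Both 2 and 3 divide [K:Q], and [K:Q] ≤ 3·2 = 6, so [K:Q] = 6. (Equivalently: Q(∛809) ⊂ R but ω ∉ R, so [K : Q(∛809)] = 2.)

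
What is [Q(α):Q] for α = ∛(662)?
[Q(α):Q] = 3

The minimal polynomial of α is x^3 - 662, irreducible over Q since 662 is not a perfect cube (so x^3 - 662 has no rational root). Hence [Q(α):Q] = deg(m_α) = 3.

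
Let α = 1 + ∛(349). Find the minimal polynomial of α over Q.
m_α(x) = x^3 - 3x^2 + 3x - 350

Set β = α - 1 = ∛(349), so β^3 = 349. Then (α - 1)^3 - 349 = 0, i.e. α is a root of g(x) = (x - 1)^3 - 349 = x^3 - 3x^2 + 3x - 350. Since g(x) = h(x - 1) where h(x) = x^3 - 349, and h is irreducible over Q (because 349 is not a perfect cube, so h has no rational root, and a monic cubic with no rational root is irreducible), g is also irreducible (irreducibility is preserved under the substitution x → x - 1). Hence m_α(x) = x^3 - 3x^2 + 3x - 350.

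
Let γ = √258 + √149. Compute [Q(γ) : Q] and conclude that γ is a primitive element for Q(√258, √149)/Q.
[Q(γ) : Q] = 4 (equivalently, Q(γ) = Q(√258, √149))

Obviously Q(γ) ⊆ Q(√258, √149), and [Q(√258, √149):Q] = 4 (since 258, 149 are distinct squarefree integers > 1 with 38442 not a perfect square). To show equality we compute the minimal polynomial of γ. From γ = √258 + √149: γ^2 = 258 + 2√(38442) + 149 = 407 + 2√(38442), so γ^2 - 407 = 2√(38442); squaring, (γ^2 - 407)^2 = 4·38442, i.e. γ^4 - 814γ^2 + 165649 - 153768 = 0, i.e. γ^4 - 814γ^2 + 11881 = 0. So γ is a root of x^4 - 814x^2 + 11881. This polynomial is irreducible over Q: it has no rational root (each ±√258 ± √149 is irrational), and any factorization into two quadratics over Q would force √(38442) ∈ Q (pairing opposite roots) or √258, √149 ∈ Q (other pairings), all impossible. Hence [Q(γ):Q] = 4 = [Q(√258, √149):Q], so Q(γ) = Q(√258, √149).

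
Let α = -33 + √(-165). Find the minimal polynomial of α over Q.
m_α(x) = x^2 + 66x + 1254

From α + 33 = √(-165), squaring gives (α + 33)^2 = -165, i.e. α^2 + 66α + 1089 = -165, so α^2 + 66α + 1254 = 0. The discriminant of x^2 + 66x + 1254 is (66)^2 - 4·(1254) = 4356 - 5016 = -660, and 4·(-165) is not a perfect square in Q since -165 is squarefree and ≠ 1. Hence x^2 + 66x + 1254 is irreducible over Q and is the minimal polynomial of α.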